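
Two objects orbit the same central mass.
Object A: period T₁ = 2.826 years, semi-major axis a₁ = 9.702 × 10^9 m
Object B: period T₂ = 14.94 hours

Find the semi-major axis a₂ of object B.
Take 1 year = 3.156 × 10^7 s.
T₁ = 2.826 years = 8.91886 × 10^7 s
T₂ = 14.94 hours = 53784 s
a₁ = 9.702 × 10^9 m
Kepler's third law: (T₂/T₁)² = (a₂/a₁)³  ⇒  a₂ = a₁ (T₂/T₁)^(2/3)
T₂/T₁ = 0.000603037
(T₂/T₁)^(2/3) = 0.00713777
a₂ = 9.702 × 10^9 m × 0.00713777 = 6.92507 × 10^7 m ≈ 6.925 × 10^7 m

Final answer: a₂ = 6.925 × 10^7 m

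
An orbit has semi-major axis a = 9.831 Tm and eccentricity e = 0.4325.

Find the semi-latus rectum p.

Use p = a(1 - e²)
a = 9.831 Tm = 9.831 × 10^12 m
e = 0.4325,  e² = 0.187056,  1 − e² = 0.812944
p = a(1 − e²) = 9.831 × 10^12 m × 0.812944 = 7.99205 × 10^12 m ≈ 7.992 Tm

Final answer: p = 7.992 Tm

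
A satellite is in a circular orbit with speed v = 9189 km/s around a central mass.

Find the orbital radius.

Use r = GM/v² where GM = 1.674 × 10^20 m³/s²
v = 9189 km/s = 9.189 × 10^6 m/s
GM = 1.674 × 10^20 m³/s²
v² = 8.44377 × 10^13 m²/s²
r = GM/v² = (1.674 × 10^20) / (8.44377 × 10^13) = 1.98253 × 10^6 m ≈ 1.983 Mm

Final answer: 1.983 Mm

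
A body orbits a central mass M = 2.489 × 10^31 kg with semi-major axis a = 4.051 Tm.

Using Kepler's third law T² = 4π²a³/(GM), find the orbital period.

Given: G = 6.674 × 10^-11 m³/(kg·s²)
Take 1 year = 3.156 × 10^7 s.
M = 2.489 × 10^31 kg
GM = G × M = 6.674 × 10^-11 × 2.489 × 10^31 = 1.66116 × 10^21 m³/s²
a = 4.051 Tm = 4.051 × 10^12 m
a³ = 6.64793 × 10^37 m³
T = 2π √(a³/GM) = 2π √((6.64793 × 10^37) / (1.66116 × 10^21)) = 2π × 2.0005 × 10^8 s
T = 1.25695 × 10^9 s ≈ 39.83 years

Final answer: 39.83 years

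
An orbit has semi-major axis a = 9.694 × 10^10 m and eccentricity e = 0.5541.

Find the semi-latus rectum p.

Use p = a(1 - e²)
a = 9.694 × 10^10 m
e = 0.5541,  e² = 0.307027,  1 − e² = 0.692973
p = a(1 − e²) = 9.694 × 10^10 m × 0.692973 = 6.71768 × 10^10 m ≈ 6.718 × 10^10 m

Final answer: p = 6.718 × 10^10 m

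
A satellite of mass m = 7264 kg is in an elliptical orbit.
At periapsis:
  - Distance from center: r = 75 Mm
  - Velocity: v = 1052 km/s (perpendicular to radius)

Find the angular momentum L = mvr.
r = 75 Mm = 7.5 × 10^7 m
v = 1052 km/s = 1.052 × 10^6 m/s
vr = 1.052 × 10^6 × 7.5 × 10^7 = 7.89 × 10^13 m²/s
L = m × vr = 7264 × 7.89 × 10^13 = 5.7313 × 10^17 kg·m²/s ≈ 5.731 × 10^17 kg·m²/s

Final answer: L = 5.731 × 10^17 kg·m²/s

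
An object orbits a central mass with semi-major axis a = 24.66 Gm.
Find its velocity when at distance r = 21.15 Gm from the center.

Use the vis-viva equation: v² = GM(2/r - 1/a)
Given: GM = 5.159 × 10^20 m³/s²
a = 24.66 Gm = 2.466 × 10^10 m
r = 21.15 Gm = 2.115 × 10^10 m
GM = 5.159 × 10^20 m³/s²
2/r − 1/a = 9.45626 × 10^-11 − 4.05515 × 10^-11 = 5.40111 × 10^-11 m⁻¹
v² = GM (2/r − 1/a) = 2.78644 × 10^10 m²/s²
v = 166926 m/s ≈ 166.9 km/s

Final answer: 166.9 km/s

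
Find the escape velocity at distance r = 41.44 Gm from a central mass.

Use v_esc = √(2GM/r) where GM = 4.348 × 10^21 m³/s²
r = 41.44 Gm = 4.144 × 10^10 m
GM = 4.348 × 10^21 m³/s²
2GM/r = 2 × (4.348 × 10^21) / (4.144 × 10^10) = 2.09846 × 10^11 m²/s²
v_esc = √(2GM/r) = 458089 m/s ≈ 458.1 km/s

Final answer: 458.1 km/s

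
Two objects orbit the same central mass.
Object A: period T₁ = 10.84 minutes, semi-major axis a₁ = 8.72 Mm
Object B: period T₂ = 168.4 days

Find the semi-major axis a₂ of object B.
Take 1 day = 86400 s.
T₁ = 10.84 minutes = 650.4 s
T₂ = 168.4 days = 1.45498 × 10^7 s
a₁ = 8.72 Mm = 8.72 × 10^6 m
Kepler's third law: (T₂/T₁)² = (a₂/a₁)³  ⇒  a₂ = a₁ (T₂/T₁)^(2/3)
T₂/T₁ = 22370.5
(T₂/T₁)^(2/3) = 793.932
a₂ = 8.72 × 10^6 m × 793.932 = 6.92309 × 10^9 m ≈ 6.923 Gm

Final answer: a₂ = 6.923 Gm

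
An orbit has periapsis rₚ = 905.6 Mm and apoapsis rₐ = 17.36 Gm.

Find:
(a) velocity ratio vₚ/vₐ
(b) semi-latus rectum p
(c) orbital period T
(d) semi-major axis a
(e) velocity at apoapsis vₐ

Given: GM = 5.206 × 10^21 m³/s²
rₚ = 905.6 Mm = 9.056 × 10^8 m
rₐ = 17.36 Gm = 1.736 × 10^10 m
GM = 5.206 × 10^21 m³/s²
a = (rₚ + rₐ)/2 = 9.1328 × 10^9 m
e = (rₐ − rₚ)/(rₐ + rₚ) = (1.64544 × 10^10) / (1.82656 × 10^10) = 0.900841
(a) vₚ/vₐ = rₐ/rₚ (angular momentum) = (1.736 × 10^10) / (9.056 × 10^8) = 19.1696 ≈ 19.17
(b) 1 − e² = 0.188486;  p = a(1 − e²) = 9.1328 × 10^9 × 0.188486 = 1.7214 × 10^9 m ≈ 1.721 Gm
(c) a³ = 7.61749 × 10^29 m³;  T = 2π √(a³/GM) = 2π × 12096.3 s = 76003.5 s ≈ 21.11 hours
(d) a = 9.1328 × 10^9 m ≈ 9.133 Gm
(e) vₐ² = GM (2/rₐ − 1/a) = 5.206 × 10^21 × (1.15207 × 10^-10 − 1.09495 × 10^-10) = 2.97363 × 10^10 m²/s²;  vₐ = 172442 m/s ≈ 172.4 km/s

Final answer:
(a) velocity ratio vₚ/vₐ = 19.17
(b) semi-latus rectum p = 1.721 Gm
(c) orbital period T = 21.11 hours
(d) semi-major axis a = 9.133 Gm
(e) velocity at apoapsis vₐ = 172.4 km/s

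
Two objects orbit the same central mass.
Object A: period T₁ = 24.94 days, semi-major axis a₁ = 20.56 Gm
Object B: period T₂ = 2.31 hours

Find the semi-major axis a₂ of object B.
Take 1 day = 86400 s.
T₁ = 24.94 days = 2.15482 × 10^6 s
T₂ = 2.31 hours = 8316 s
a₁ = 20.56 Gm = 2.056 × 10^10 m
Kepler's third law: (T₂/T₁)² = (a₂/a₁)³  ⇒  a₂ = a₁ (T₂/T₁)^(2/3)
T₂/T₁ = 0.00385926
(T₂/T₁)^(2/3) = 0.0246038
a₂ = 2.056 × 10^10 m × 0.0246038 = 5.05855 × 10^8 m ≈ 505.9 Mm

Final answer: a₂ = 505.9 Mm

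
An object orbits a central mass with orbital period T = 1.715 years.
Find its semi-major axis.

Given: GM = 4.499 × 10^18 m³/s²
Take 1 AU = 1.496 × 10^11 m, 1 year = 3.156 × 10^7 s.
T = 1.715 years = 5.41254 × 10^7 s
GM = 4.499 × 10^18 m³/s²
Kepler's third law: a³ = GM T² / (4π²)
T² = 2.92956 × 10^15 s²
a³ = (4.499 × 10^18) × (2.92956 × 10^15) / (4π²) = 3.33855 × 10^32 m³
a = (a³)^(1/3) = 6.93723 × 10^10 m ≈ 0.4637 AU

Final answer: 0.4637 AU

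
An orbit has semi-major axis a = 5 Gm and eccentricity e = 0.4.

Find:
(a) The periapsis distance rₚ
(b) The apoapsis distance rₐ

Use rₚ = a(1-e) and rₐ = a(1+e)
a = 5 Gm = 5 × 10^9 m
e = 0.4:  1 − e = 0.6,  1 + e = 1.4
(a) rₚ = a(1 − e) = 5 × 10^9 m × 0.6 = 3 × 10^9 m ≈ 3 Gm
(b) rₐ = a(1 + e) = 5 × 10^9 m × 1.4 = 7 × 10^9 m ≈ 7 Gm

Final answer:
(a) rₚ = 3 Gm
(b) rₐ = 7 Gm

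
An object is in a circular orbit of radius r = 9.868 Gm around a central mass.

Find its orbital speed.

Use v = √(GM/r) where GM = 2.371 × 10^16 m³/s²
r = 9.868 Gm = 9.868 × 10^9 m
GM = 2.371 × 10^16 m³/s²
GM/r = (2.371 × 10^16) / (9.868 × 10^9) = 2.40272 × 10^6 m²/s²
v = √(GM/r) = 1550.07 m/s ≈ 1.55 km/s

Final answer: 1.55 km/s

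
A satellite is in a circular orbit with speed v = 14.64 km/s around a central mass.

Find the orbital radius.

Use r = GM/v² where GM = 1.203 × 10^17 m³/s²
v = 14.64 km/s = 14640 m/s
GM = 1.203 × 10^17 m³/s²
v² = 2.1433 × 10^8 m²/s²
r = GM/v² = (1.203 × 10^17) / (2.1433 × 10^8) = 5.61285 × 10^8 m ≈ 5.613 × 10^8 m

Final answer: 5.613 × 10^8 m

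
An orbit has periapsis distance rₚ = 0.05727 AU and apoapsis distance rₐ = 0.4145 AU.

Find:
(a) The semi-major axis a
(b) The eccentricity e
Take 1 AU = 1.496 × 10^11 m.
rₚ = 0.05727 AU = 8.56759 × 10^9 m
rₐ = 0.4145 AU = 6.20092 × 10^10 m
(a) a = (rₚ + rₐ)/2 = 3.52884 × 10^10 m ≈ 0.2359 AU
(b) e = (rₐ − rₚ)/(rₐ + rₚ) = (5.34416 × 10^10) / (7.05768 × 10^10) = 0.757212

Final answer:
(a) a = 0.2359 AU
(b) e = 0.7572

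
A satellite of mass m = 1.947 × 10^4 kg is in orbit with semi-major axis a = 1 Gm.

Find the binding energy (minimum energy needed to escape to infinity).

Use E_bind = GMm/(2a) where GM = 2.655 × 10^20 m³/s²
a = 1 Gm = 1 × 10^9 m
GM = 2.655 × 10^20 m³/s²
m = 1.947 × 10^4 kg
GMm = 2.655 × 10^20 × 19470 = 5.16928 × 10^24 m³·kg/s²
2a = 2 × 10^9 m
E_bind = GMm/(2a) = 2.58464 × 10^15 J ≈ 2.585 PJ

Final answer: 2.585 PJ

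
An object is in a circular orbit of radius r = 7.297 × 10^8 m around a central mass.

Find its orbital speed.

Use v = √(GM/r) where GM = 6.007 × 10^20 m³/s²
r = 7.297 × 10^8 m
GM = 6.007 × 10^20 m³/s²
GM/r = (6.007 × 10^20) / (7.297 × 10^8) = 8.23215 × 10^11 m²/s²
v = √(GM/r) = 907312 m/s ≈ 907.3 km/s

Final answer: 907.3 km/s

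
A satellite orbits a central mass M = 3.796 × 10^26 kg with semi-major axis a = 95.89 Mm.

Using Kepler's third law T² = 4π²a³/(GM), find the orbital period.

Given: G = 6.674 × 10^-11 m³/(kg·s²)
M = 3.796 × 10^26 kg
GM = G × M = 6.674 × 10^-11 × 3.796 × 10^26 = 2.53345 × 10^16 m³/s²
a = 95.89 Mm = 9.589 × 10^7 m
a³ = 8.81698 × 10^23 m³
T = 2π √(a³/GM) = 2π √((8.81698 × 10^23) / (2.53345 × 10^16)) = 2π × 5899.34 s
T = 37066.7 s ≈ 10.3 hours

Final answer: 10.3 hours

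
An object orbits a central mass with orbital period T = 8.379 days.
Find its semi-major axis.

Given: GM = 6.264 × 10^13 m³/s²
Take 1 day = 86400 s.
T = 8.379 days = 723946 s
GM = 6.264 × 10^13 m³/s²
Kepler's third law: a³ = GM T² / (4π²)
T² = 5.24097 × 10^11 s²
a³ = (6.264 × 10^13) × (5.24097 × 10^11) / (4π²) = 8.3158 × 10^23 m³
a = (a³)^(1/3) = 9.40375 × 10^7 m ≈ 94.04 Mm

Final answer: 94.04 Mm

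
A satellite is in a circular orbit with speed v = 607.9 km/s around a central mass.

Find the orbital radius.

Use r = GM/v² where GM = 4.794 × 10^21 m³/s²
v = 607.9 km/s = 607900 m/s
GM = 4.794 × 10^21 m³/s²
v² = 3.69542 × 10^11 m²/s²
r = GM/v² = (4.794 × 10^21) / (3.69542 × 10^11) = 1.29728 × 10^10 m ≈ 12.97 Gm

Final answer: 12.97 Gm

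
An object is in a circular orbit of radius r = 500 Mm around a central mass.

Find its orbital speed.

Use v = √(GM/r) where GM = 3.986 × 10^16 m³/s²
r = 500 Mm = 5 × 10^8 m
GM = 3.986 × 10^16 m³/s²
GM/r = (3.986 × 10^16) / (5 × 10^8) = 7.972 × 10^7 m²/s²
v = √(GM/r) = 8928.61 m/s ≈ 8.929 km/s

Final answer: 8.929 km/s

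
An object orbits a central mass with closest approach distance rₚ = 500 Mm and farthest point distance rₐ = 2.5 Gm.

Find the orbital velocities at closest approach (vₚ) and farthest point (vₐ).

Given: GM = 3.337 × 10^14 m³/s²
rₚ = 500 Mm = 5 × 10^8 m
rₐ = 2.5 Gm = 2.5 × 10^9 m
GM = 3.337 × 10^14 m³/s²
a = (rₚ + rₐ)/2 = 1.5 × 10^9 m
Vis-viva: v² = GM (2/r − 1/a)
vₚ² = 3.337 × 10^14 × (4 × 10^-9 − 6.66667 × 10^-10) = 1.11233 × 10^6 m²/s²
vₚ = 1054.67 m/s ≈ 1.055 km/s
vₐ² = 3.337 × 10^14 × (8 × 10^-10 − 6.66667 × 10^-10) = 44493.3 m²/s²
vₐ = 210.934 m/s ≈ 210.9 m/s

Final answer: vₚ = 1.055 km/s, vₐ = 210.9 m/s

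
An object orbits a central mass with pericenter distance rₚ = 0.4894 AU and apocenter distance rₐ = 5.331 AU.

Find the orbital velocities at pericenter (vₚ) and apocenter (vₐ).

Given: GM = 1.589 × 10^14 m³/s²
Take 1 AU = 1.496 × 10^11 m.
rₚ = 0.4894 AU = 7.32142 × 10^10 m
rₐ = 5.331 AU = 7.97518 × 10^11 m
GM = 1.589 × 10^14 m³/s²
a = (rₚ + rₐ)/2 = 4.35366 × 10^11 m
Vis-viva: v² = GM (2/r − 1/a)
vₚ² = 1.589 × 10^14 × (2.73171 × 10^-11 − 2.29692 × 10^-12) = 3975.71 m²/s²
vₚ = 63.0532 m/s ≈ 63.05 m/s
vₐ² = 1.589 × 10^14 × (2.50778 × 10^-12 − 2.29692 × 10^-12) = 33.5062 m²/s²
vₐ = 5.78845 m/s ≈ 5.788 m/s

Final answer: vₚ = 63.05 m/s, vₐ = 5.788 m/s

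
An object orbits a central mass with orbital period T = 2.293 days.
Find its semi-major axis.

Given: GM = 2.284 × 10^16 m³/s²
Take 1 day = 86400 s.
T = 2.293 days = 198115 s
GM = 2.284 × 10^16 m³/s²
Kepler's third law: a³ = GM T² / (4π²)
T² = 3.92496 × 10^10 s²
a³ = (2.284 × 10^16) × (3.92496 × 10^10) / (4π²) = 2.27076 × 10^25 m³
a = (a³)^(1/3) = 2.83177 × 10^8 m ≈ 283.2 Mm

Final answer: 283.2 Mm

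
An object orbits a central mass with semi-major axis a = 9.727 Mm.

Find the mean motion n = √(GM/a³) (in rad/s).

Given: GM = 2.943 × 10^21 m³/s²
a = 9.727 Mm = 9.727 × 10^6 m
GM = 2.943 × 10^21 m³/s²
a³ = 9.20316 × 10^20 m³
GM/a³ = (2.943 × 10^21) / (9.20316 × 10^20) = 3.19782 s⁻²
n = √(GM/a³) = 1.78824 rad/s ≈ 1.788 rad/s

Final answer: n = 1.788 rad/s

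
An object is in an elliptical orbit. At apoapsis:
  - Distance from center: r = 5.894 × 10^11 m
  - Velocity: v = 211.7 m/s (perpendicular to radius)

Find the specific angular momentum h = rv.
r = 5.894 × 10^11 m
v = 211.7 m/s
h = rv = 5.894 × 10^11 × 211.7 = 1.24776 × 10^14 m²/s ≈ 1.248 × 10^14 m²/s

Final answer: h = 1.248 × 10^14 m²/s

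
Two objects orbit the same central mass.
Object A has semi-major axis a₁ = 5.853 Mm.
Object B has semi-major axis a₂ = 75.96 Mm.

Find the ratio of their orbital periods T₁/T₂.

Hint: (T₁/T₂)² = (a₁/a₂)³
a₁ = 5.853 Mm = 5.853 × 10^6 m
a₂ = 75.96 Mm = 7.596 × 10^7 m
a₁/a₂ = 0.0770537
T₁/T₂ = (a₁/a₂)^(3/2) = (0.0770537)^1.5 = 0.021389

Final answer: T₁/T₂ = 0.02139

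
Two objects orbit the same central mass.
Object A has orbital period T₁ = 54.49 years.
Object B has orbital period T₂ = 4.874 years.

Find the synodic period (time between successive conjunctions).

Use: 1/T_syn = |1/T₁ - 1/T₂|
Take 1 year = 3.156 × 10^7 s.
T₁ = 54.49 years = 1.7197 × 10^9 s
T₂ = 4.874 years = 1.53823 × 10^8 s
1/T₁ = 5.81495 × 10^-10 s⁻¹
1/T₂ = 6.50096 × 10^-9 s⁻¹
|1/T₁ − 1/T₂| = 5.91946 × 10^-9 s⁻¹
T_syn = 1 / |1/T₁ − 1/T₂| = 1.68934 × 10^8 s ≈ 5.353 years

Final answer: T_syn = 5.353 years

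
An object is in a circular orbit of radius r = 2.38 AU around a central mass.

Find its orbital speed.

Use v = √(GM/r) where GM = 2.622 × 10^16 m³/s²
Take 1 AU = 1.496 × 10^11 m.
r = 2.38 AU = 3.56048 × 10^11 m
GM = 2.622 × 10^16 m³/s²
GM/r = (2.622 × 10^16) / (3.56048 × 10^11) = 73641.8 m²/s²
v = √(GM/r) = 271.37 m/s ≈ 271.4 m/s

Final answer: 271.4 m/s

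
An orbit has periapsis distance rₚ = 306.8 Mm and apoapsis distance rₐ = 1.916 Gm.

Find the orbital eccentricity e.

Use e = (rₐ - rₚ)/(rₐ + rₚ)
rₚ = 306.8 Mm = 3.068 × 10^8 m
rₐ = 1.916 Gm = 1.916 × 10^9 m
rₐ − rₚ = 1.6092 × 10^9 m
rₐ + rₚ = 2.2228 × 10^9 m
e = (rₐ − rₚ)/(rₐ + rₚ) = 0.723952

Final answer: e = 0.724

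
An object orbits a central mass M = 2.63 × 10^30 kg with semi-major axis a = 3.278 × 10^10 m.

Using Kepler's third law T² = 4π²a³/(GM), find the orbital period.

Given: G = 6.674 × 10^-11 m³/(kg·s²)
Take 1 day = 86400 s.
M = 2.63 × 10^30 kg
GM = G × M = 6.674 × 10^-11 × 2.63 × 10^30 = 1.75526 × 10^20 m³/s²
a = 3.278 × 10^10 m
a³ = 3.5223 × 10^31 m³
T = 2π √(a³/GM) = 2π √((3.5223 × 10^31) / (1.75526 × 10^20)) = 2π × 447963 s
T = 2.81464 × 10^6 s ≈ 32.58 days

Final answer: 32.58 days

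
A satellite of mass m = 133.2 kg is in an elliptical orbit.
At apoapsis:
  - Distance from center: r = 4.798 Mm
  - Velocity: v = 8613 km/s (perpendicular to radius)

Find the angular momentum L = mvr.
r = 4.798 Mm = 4.798 × 10^6 m
v = 8613 km/s = 8.613 × 10^6 m/s
vr = 8.613 × 10^6 × 4.798 × 10^6 = 4.13252 × 10^13 m²/s
L = m × vr = 133.2 × 4.13252 × 10^13 = 5.50451 × 10^15 kg·m²/s ≈ 5.505 × 10^15 kg·m²/s

Final answer: L = 5.505 × 10^15 kg·m²/s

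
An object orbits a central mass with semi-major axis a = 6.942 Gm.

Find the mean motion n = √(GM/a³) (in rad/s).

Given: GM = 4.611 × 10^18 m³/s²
a = 6.942 Gm = 6.942 × 10^9 m
GM = 4.611 × 10^18 m³/s²
a³ = 3.34544 × 10^29 m³
GM/a³ = (4.611 × 10^18) / (3.34544 × 10^29) = 1.37829 × 10^-11 s⁻²
n = √(GM/a³) = 3.71254 × 10^-6 rad/s ≈ 3.713 × 10^-6 rad/s

Final answer: n = 3.713 × 10^-6 rad/s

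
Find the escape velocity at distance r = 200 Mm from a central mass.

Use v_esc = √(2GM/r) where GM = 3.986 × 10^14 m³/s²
r = 200 Mm = 2 × 10^8 m
GM = 3.986 × 10^14 m³/s²
2GM/r = 2 × (3.986 × 10^14) / (2 × 10^8) = 3.986 × 10^6 m²/s²
v_esc = √(2GM/r) = 1996.5 m/s ≈ 1.996 km/s

Final answer: 1.996 km/s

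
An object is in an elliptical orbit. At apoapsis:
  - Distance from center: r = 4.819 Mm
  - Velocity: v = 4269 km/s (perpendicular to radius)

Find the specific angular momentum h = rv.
r = 4.819 Mm = 4.819 × 10^6 m
v = 4269 km/s = 4.269 × 10^6 m/s
h = rv = 4.819 × 10^6 × 4.269 × 10^6 = 2.05723 × 10^13 m²/s ≈ 2.057 × 10^13 m²/s

Final answer: h = 2.057 × 10^13 m²/s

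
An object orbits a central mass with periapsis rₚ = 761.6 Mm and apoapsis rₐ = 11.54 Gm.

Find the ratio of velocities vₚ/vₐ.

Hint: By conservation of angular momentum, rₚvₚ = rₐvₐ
rₚ = 761.6 Mm = 7.616 × 10^8 m
rₐ = 11.54 Gm = 1.154 × 10^10 m
rₚvₚ = rₐvₐ  ⇒  vₚ/vₐ = rₐ/rₚ
vₚ/vₐ = (1.154 × 10^10) / (7.616 × 10^8) = 15.1523

Final answer: vₚ/vₐ = 15.15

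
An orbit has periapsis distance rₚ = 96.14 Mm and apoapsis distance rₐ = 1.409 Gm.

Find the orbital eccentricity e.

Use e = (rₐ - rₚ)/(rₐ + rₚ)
rₚ = 96.14 Mm = 9.614 × 10^7 m
rₐ = 1.409 Gm = 1.409 × 10^9 m
rₐ − rₚ = 1.31286 × 10^9 m
rₐ + rₚ = 1.50514 × 10^9 m
e = (rₐ − rₚ)/(rₐ + rₚ) = 0.872251

Final answer: e = 0.8723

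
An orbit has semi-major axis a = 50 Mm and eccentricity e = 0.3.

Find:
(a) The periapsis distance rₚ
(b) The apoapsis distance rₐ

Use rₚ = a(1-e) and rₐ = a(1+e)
a = 50 Mm = 5 × 10^7 m
e = 0.3:  1 − e = 0.7,  1 + e = 1.3
(a) rₚ = a(1 − e) = 5 × 10^7 m × 0.7 = 3.5 × 10^7 m ≈ 35 Mm
(b) rₐ = a(1 + e) = 5 × 10^7 m × 1.3 = 6.5 × 10^7 m ≈ 65 Mm

Final answer:
(a) rₚ = 35 Mm
(b) rₐ = 65 Mm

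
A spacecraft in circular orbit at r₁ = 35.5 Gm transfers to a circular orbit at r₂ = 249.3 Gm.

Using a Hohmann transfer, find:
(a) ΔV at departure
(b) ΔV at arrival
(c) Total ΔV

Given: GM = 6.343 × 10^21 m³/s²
r₁ = 35.5 Gm = 3.55 × 10^10 m
r₂ = 249.3 Gm = 2.493 × 10^11 m
GM = 6.343 × 10^21 m³/s²
Transfer ellipse: a_t = (r₁ + r₂)/2 = 1.424 × 10^11 m
Circular speed at r₁: v₁ = √(GM/r₁) = 422701 m/s
Transfer speed at r₁ (periapsis): v₁ₜ = √(GM(2/r₁ − 1/a_t)) = 559293 m/s
(a) ΔV₁ = v₁ₜ − v₁ = 136592 m/s ≈ 136.6 km/s
Circular speed at r₂: v₂ = √(GM/r₂) = 159509 m/s
Transfer speed at r₂ (apoapsis): v₂ₜ = √(GM(2/r₂ − 1/a_t)) = 79642.6 m/s
(b) ΔV₂ = v₂ − v₂ₜ = 79866.8 m/s ≈ 79.87 km/s
(c) ΔV_total = ΔV₁ + ΔV₂ = 216459 m/s ≈ 216.5 km/s

Final answer:
(a) ΔV₁ = 136.6 km/s
(b) ΔV₂ = 79.87 km/s
(c) ΔV_total = 216.5 km/s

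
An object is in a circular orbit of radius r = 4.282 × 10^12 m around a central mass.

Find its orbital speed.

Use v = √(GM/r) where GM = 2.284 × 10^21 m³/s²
r = 4.282 × 10^12 m
GM = 2.284 × 10^21 m³/s²
GM/r = (2.284 × 10^21) / (4.282 × 10^12) = 5.33396 × 10^8 m²/s²
v = √(GM/r) = 23095.4 m/s ≈ 23.1 km/s

Final answer: 23.1 km/s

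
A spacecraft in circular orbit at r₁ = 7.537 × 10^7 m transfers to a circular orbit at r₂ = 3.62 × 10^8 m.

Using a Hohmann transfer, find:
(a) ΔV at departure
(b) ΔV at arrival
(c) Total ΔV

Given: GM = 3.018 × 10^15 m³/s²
r₁ = 7.537 × 10^7 m
r₂ = 3.62 × 10^8 m
GM = 3.018 × 10^15 m³/s²
Transfer ellipse: a_t = (r₁ + r₂)/2 = 2.18685 × 10^8 m
Circular speed at r₁: v₁ = √(GM/r₁) = 6327.91 m/s
Transfer speed at r₁ (periapsis): v₁ₜ = √(GM(2/r₁ − 1/a_t)) = 8141.51 m/s
(a) ΔV₁ = v₁ₜ − v₁ = 1813.6 m/s ≈ 1.814 km/s
Circular speed at r₂: v₂ = √(GM/r₂) = 2887.39 m/s
Transfer speed at r₂ (apoapsis): v₂ₜ = √(GM(2/r₂ − 1/a_t)) = 1695.1 m/s
(b) ΔV₂ = v₂ − v₂ₜ = 1192.29 m/s ≈ 1.192 km/s
(c) ΔV_total = ΔV₁ + ΔV₂ = 3005.89 m/s ≈ 3.006 km/s

Final answer:
(a) ΔV₁ = 1.814 km/s
(b) ΔV₂ = 1.192 km/s
(c) ΔV_total = 3.006 km/s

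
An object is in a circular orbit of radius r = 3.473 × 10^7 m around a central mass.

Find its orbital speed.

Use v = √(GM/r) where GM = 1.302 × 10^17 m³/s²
r = 3.473 × 10^7 m
GM = 1.302 × 10^17 m³/s²
GM/r = (1.302 × 10^17) / (3.473 × 10^7) = 3.74892 × 10^9 m²/s²
v = √(GM/r) = 61228.4 m/s ≈ 61.23 km/s

Final answer: 61.23 km/s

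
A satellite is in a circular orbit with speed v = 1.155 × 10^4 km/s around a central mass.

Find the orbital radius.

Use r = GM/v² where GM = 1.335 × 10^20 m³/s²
v = 1.155 × 10^4 km/s = 1.155 × 10^7 m/s
GM = 1.335 × 10^20 m³/s²
v² = 1.33402 × 10^14 m²/s²
r = GM/v² = (1.335 × 10^20) / (1.33402 × 10^14) = 1.00073 × 10^6 m ≈ 1.001 Mm

Final answer: 1.001 Mm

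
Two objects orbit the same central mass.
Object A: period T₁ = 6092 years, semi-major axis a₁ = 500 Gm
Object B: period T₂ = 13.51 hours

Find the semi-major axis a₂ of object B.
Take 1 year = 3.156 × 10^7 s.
T₁ = 6092 years = 1.92264 × 10^11 s
T₂ = 13.51 hours = 48636 s
a₁ = 500 Gm = 5 × 10^11 m
Kepler's third law: (T₂/T₁)² = (a₂/a₁)³  ⇒  a₂ = a₁ (T₂/T₁)^(2/3)
T₂/T₁ = 2.52965 × 10^-7
(T₂/T₁)^(2/3) = 3.99982 × 10^-5
a₂ = 5 × 10^11 m × 3.99982 × 10^-5 = 1.99991 × 10^7 m ≈ 20 Mm

Final answer: a₂ = 20 Mm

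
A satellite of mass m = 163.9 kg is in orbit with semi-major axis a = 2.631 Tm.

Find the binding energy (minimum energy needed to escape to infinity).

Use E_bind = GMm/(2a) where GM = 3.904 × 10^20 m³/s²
a = 2.631 Tm = 2.631 × 10^12 m
GM = 3.904 × 10^20 m³/s²
m = 163.9 kg
GMm = 3.904 × 10^20 × 163.9 = 6.39866 × 10^22 m³·kg/s²
2a = 5.262 × 10^12 m
E_bind = GMm/(2a) = 1.21601 × 10^10 J ≈ 12.16 GJ

Final answer: 12.16 GJ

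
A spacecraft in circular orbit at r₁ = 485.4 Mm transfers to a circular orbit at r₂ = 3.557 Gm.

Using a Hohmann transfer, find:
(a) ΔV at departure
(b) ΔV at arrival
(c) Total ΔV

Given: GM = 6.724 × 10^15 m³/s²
r₁ = 485.4 Mm = 4.854 × 10^8 m
r₂ = 3.557 Gm = 3.557 × 10^9 m
GM = 6.724 × 10^15 m³/s²
Transfer ellipse: a_t = (r₁ + r₂)/2 = 2.0212 × 10^9 m
Circular speed at r₁: v₁ = √(GM/r₁) = 3721.89 m/s
Transfer speed at r₁ (periapsis): v₁ₜ = √(GM(2/r₁ − 1/a_t)) = 4937.43 m/s
(a) ΔV₁ = v₁ₜ − v₁ = 1215.54 m/s ≈ 1.216 km/s
Circular speed at r₂: v₂ = √(GM/r₂) = 1374.9 m/s
Transfer speed at r₂ (apoapsis): v₂ₜ = √(GM(2/r₂ − 1/a_t)) = 673.779 m/s
(b) ΔV₂ = v₂ − v₂ₜ = 701.124 m/s ≈ 701.1 m/s
(c) ΔV_total = ΔV₁ + ΔV₂ = 1916.66 m/s ≈ 1.917 km/s

Final answer:
(a) ΔV₁ = 1.216 km/s
(b) ΔV₂ = 701.1 m/s
(c) ΔV_total = 1.917 km/s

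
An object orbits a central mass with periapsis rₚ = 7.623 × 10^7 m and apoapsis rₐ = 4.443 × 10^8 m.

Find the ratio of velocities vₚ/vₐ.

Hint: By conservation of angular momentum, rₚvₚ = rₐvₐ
rₚ = 7.623 × 10^7 m
rₐ = 4.443 × 10^8 m
rₚvₚ = rₐvₐ  ⇒  vₚ/vₐ = rₐ/rₚ
vₚ/vₐ = (4.443 × 10^8) / (7.623 × 10^7) = 5.82841

Final answer: vₚ/vₐ = 5.828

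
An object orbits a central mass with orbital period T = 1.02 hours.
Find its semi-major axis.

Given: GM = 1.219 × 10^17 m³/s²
T = 1.02 hours = 3672 s
GM = 1.219 × 10^17 m³/s²
Kepler's third law: a³ = GM T² / (4π²)
T² = 1.34836 × 10^7 s²
a³ = (1.219 × 10^17) × (1.34836 × 10^7) / (4π²) = 4.16341 × 10^22 m³
a = (a³)^(1/3) = 3.4659 × 10^7 m ≈ 3.466 × 10^7 m

Final answer: 3.466 × 10^7 m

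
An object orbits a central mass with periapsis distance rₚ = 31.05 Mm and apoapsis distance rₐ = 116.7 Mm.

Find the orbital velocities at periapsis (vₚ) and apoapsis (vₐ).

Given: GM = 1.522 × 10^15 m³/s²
rₚ = 31.05 Mm = 3.105 × 10^7 m
rₐ = 116.7 Mm = 1.167 × 10^8 m
GM = 1.522 × 10^15 m³/s²
a = (rₚ + rₐ)/2 = 7.3875 × 10^7 m
Vis-viva: v² = GM (2/r − 1/a)
vₚ² = 1.522 × 10^15 × (6.44122 × 10^-8 − 1.35364 × 10^-8) = 7.74331 × 10^7 m²/s²
vₚ = 8799.61 m/s ≈ 8.8 km/s
vₐ² = 1.522 × 10^15 × (1.7138 × 10^-8 − 1.35364 × 10^-8) = 5.48161 × 10^6 m²/s²
vₐ = 2341.28 m/s ≈ 2.341 km/s

Final answer: vₚ = 8.8 km/s, vₐ = 2.341 km/s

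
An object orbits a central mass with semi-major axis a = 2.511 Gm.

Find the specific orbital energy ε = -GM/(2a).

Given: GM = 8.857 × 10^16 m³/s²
a = 2.511 Gm = 2.511 × 10^9 m
GM = 8.857 × 10^16 m³/s²
2a = 5.022 × 10^9 m
ε = −GM/(2a) = -1.76364 × 10^7 J/kg ≈ -17.64 MJ/kg

Final answer: -17.64 MJ/kg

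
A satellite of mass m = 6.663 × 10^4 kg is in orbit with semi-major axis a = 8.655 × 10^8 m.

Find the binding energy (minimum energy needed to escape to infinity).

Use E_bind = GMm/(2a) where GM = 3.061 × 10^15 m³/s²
a = 8.655 × 10^8 m
GM = 3.061 × 10^15 m³/s²
m = 6.663 × 10^4 kg
GMm = 3.061 × 10^15 × 66630 = 2.03954 × 10^20 m³·kg/s²
2a = 1.731 × 10^9 m
E_bind = GMm/(2a) = 1.17825 × 10^11 J ≈ 117.8 GJ

Final answer: 117.8 GJ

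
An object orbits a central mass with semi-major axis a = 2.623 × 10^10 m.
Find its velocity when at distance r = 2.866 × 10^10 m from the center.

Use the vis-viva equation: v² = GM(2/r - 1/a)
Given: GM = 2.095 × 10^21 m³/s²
a = 2.623 × 10^10 m
r = 2.866 × 10^10 m
GM = 2.095 × 10^21 m³/s²
2/r − 1/a = 6.97837 × 10^-11 − 3.81243 × 10^-11 = 3.16594 × 10^-11 m⁻¹
v² = GM (2/r − 1/a) = 6.63264 × 10^10 m²/s²
v = 257539 m/s ≈ 257.5 km/s

Final answer: 257.5 km/s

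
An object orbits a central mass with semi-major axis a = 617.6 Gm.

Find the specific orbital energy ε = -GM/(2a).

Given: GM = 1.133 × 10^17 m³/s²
a = 617.6 Gm = 6.176 × 10^11 m
GM = 1.133 × 10^17 m³/s²
2a = 1.2352 × 10^12 m
ε = −GM/(2a) = -91726 J/kg ≈ -91.73 kJ/kg

Final answer: -91.73 kJ/kg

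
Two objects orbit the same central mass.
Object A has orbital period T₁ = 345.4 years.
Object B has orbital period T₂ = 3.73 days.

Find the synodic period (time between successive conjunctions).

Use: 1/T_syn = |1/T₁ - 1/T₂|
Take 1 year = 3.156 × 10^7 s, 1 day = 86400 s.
T₁ = 345.4 years = 1.09008 × 10^10 s
T₂ = 3.73 days = 322272 s
1/T₁ = 9.17362 × 10^-11 s⁻¹
1/T₂ = 3.10297 × 10^-6 s⁻¹
|1/T₁ − 1/T₂| = 3.10288 × 10^-6 s⁻¹
T_syn = 1 / |1/T₁ − 1/T₂| = 322282 s ≈ 3.73 days

Final answer: T_syn = 3.73 days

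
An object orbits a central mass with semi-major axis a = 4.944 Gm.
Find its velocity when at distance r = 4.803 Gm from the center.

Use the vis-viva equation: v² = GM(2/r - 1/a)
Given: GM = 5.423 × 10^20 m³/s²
a = 4.944 Gm = 4.944 × 10^9 m
r = 4.803 Gm = 4.803 × 10^9 m
GM = 5.423 × 10^20 m³/s²
2/r − 1/a = 4.16406 × 10^-10 − 2.02265 × 10^-10 = 2.14141 × 10^-10 m⁻¹
v² = GM (2/r − 1/a) = 1.16129 × 10^11 m²/s²
v = 340777 m/s ≈ 340.8 km/s

Final answer: 340.8 km/s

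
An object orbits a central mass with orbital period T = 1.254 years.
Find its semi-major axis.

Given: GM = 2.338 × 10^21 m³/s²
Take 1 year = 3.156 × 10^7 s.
T = 1.254 years = 3.95762 × 10^7 s
GM = 2.338 × 10^21 m³/s²
Kepler's third law: a³ = GM T² / (4π²)
T² = 1.56628 × 10^15 s²
a³ = (2.338 × 10^21) × (1.56628 × 10^15) / (4π²) = 9.27585 × 10^34 m³
a = (a³)^(1/3) = 4.52673 × 10^11 m ≈ 452.7 Gm

Final answer: 452.7 Gm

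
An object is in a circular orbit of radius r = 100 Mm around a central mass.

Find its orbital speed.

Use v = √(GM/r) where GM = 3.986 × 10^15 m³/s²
r = 100 Mm = 1 × 10^8 m
GM = 3.986 × 10^15 m³/s²
GM/r = (3.986 × 10^15) / (1 × 10^8) = 3.986 × 10^7 m²/s²
v = √(GM/r) = 6313.48 m/s ≈ 6.313 km/s

Final answer: 6.313 km/s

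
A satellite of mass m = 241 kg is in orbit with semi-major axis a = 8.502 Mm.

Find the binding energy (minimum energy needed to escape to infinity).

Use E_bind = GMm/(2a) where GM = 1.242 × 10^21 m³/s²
a = 8.502 Mm = 8.502 × 10^6 m
GM = 1.242 × 10^21 m³/s²
m = 241 kg
GMm = 1.242 × 10^21 × 241 = 2.99322 × 10^23 m³·kg/s²
2a = 1.7004 × 10^7 m
E_bind = GMm/(2a) = 1.7603 × 10^16 J ≈ 17.6 PJ

Final answer: 17.6 PJ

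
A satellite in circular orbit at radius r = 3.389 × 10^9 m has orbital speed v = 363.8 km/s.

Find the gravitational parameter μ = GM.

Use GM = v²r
r = 3.389 × 10^9 m
v = 363.8 km/s = 363800 m/s
v² = 1.3235 × 10^11 m²/s²
GM = v²r = 1.3235 × 10^11 × 3.389 × 10^9 = 4.48536 × 10^20 m³/s²
GM ≈ 4.485 × 10^20 m³/s²

Final answer: GM = 4.485 × 10^20 m³/s²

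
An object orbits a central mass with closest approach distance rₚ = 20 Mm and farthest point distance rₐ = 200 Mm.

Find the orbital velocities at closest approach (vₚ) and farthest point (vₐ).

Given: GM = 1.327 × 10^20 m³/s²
rₚ = 20 Mm = 2 × 10^7 m
rₐ = 200 Mm = 2 × 10^8 m
GM = 1.327 × 10^20 m³/s²
a = (rₚ + rₐ)/2 = 1.1 × 10^8 m
Vis-viva: v² = GM (2/r − 1/a)
vₚ² = 1.327 × 10^20 × (1 × 10^-7 − 9.09091 × 10^-9) = 1.20636 × 10^13 m²/s²
vₚ = 3.47327 × 10^6 m/s ≈ 3473 km/s
vₐ² = 1.327 × 10^20 × (1 × 10^-8 − 9.09091 × 10^-9) = 1.20636 × 10^11 m²/s²
vₐ = 347327 m/s ≈ 347.3 km/s

Final answer: vₚ = 3473 km/s, vₐ = 347.3 km/s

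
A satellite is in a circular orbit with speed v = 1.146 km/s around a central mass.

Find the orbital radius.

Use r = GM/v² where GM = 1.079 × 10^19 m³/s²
v = 1.146 km/s = 1146 m/s
GM = 1.079 × 10^19 m³/s²
v² = 1.31332 × 10^6 m²/s²
r = GM/v² = (1.079 × 10^19) / (1.31332 × 10^6) = 8.21584 × 10^12 m ≈ 8.216 × 10^12 m

Final answer: 8.216 × 10^12 m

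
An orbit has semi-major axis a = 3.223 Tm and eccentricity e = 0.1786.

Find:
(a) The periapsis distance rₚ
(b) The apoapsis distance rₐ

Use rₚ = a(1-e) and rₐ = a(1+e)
a = 3.223 Tm = 3.223 × 10^12 m
e = 0.1786:  1 − e = 0.8214,  1 + e = 1.1786
(a) rₚ = a(1 − e) = 3.223 × 10^12 m × 0.8214 = 2.64737 × 10^12 m ≈ 2.647 Tm
(b) rₐ = a(1 + e) = 3.223 × 10^12 m × 1.1786 = 3.79863 × 10^12 m ≈ 3.799 Tm

Final answer:
(a) rₚ = 2.647 Tm
(b) rₐ = 3.799 Tm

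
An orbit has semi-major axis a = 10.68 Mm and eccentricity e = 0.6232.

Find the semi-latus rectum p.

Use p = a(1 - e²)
a = 10.68 Mm = 1.068 × 10^7 m
e = 0.6232,  e² = 0.388378,  1 − e² = 0.611622
p = a(1 − e²) = 1.068 × 10^7 m × 0.611622 = 6.53212 × 10^6 m ≈ 6.532 Mm

Final answer: p = 6.532 Mm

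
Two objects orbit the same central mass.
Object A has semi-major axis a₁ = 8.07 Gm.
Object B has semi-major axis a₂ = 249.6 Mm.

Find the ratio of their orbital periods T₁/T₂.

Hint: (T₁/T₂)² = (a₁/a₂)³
a₁ = 8.07 Gm = 8.07 × 10^9 m
a₂ = 249.6 Mm = 2.496 × 10^8 m
a₁/a₂ = 32.3317
T₁/T₂ = (a₁/a₂)^(3/2) = (32.3317)^1.5 = 183.841

Final answer: T₁/T₂ = 183.8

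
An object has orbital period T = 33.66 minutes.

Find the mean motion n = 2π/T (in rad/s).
T = 33.66 minutes = 2019.6 s
n = 2π / 2019.6 s = 0.0031111 rad/s ≈ 0.003111 rad/s

Final answer: n = 0.003111 rad/s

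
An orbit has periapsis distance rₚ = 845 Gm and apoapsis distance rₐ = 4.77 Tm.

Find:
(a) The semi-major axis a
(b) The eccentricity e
rₚ = 845 Gm = 8.45 × 10^11 m
rₐ = 4.77 Tm = 4.77 × 10^12 m
(a) a = (rₚ + rₐ)/2 = 2.8075 × 10^12 m ≈ 2.808 Tm
(b) e = (rₐ − rₚ)/(rₐ + rₚ) = (3.925 × 10^12) / (5.615 × 10^12) = 0.69902

Final answer:
(a) a = 2.808 Tm
(b) e = 0.699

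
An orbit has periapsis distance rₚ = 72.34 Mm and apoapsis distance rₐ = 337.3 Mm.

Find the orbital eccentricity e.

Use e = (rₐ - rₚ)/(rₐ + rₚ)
rₚ = 72.34 Mm = 7.234 × 10^7 m
rₐ = 337.3 Mm = 3.373 × 10^8 m
rₐ − rₚ = 2.6496 × 10^8 m
rₐ + rₚ = 4.0964 × 10^8 m
e = (rₐ − rₚ)/(rₐ + rₚ) = 0.646812

Final answer: e = 0.6468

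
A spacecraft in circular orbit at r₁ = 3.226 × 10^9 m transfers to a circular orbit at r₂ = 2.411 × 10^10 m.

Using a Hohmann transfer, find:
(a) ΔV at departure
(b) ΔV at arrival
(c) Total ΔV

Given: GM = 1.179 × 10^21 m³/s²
r₁ = 3.226 × 10^9 m
r₂ = 2.411 × 10^10 m
GM = 1.179 × 10^21 m³/s²
Transfer ellipse: a_t = (r₁ + r₂)/2 = 1.3668 × 10^10 m
Circular speed at r₁: v₁ = √(GM/r₁) = 604540 m/s
Transfer speed at r₁ (periapsis): v₁ₜ = √(GM(2/r₁ − 1/a_t)) = 802917 m/s
(a) ΔV₁ = v₁ₜ − v₁ = 198378 m/s ≈ 198.4 km/s
Circular speed at r₂: v₂ = √(GM/r₂) = 221135 m/s
Transfer speed at r₂ (apoapsis): v₂ₜ = √(GM(2/r₂ − 1/a_t)) = 107433 m/s
(b) ΔV₂ = v₂ − v₂ₜ = 113702 m/s ≈ 113.7 km/s
(c) ΔV_total = ΔV₁ + ΔV₂ = 312080 m/s ≈ 312.1 km/s

Final answer:
(a) ΔV₁ = 198.4 km/s
(b) ΔV₂ = 113.7 km/s
(c) ΔV_total = 312.1 km/s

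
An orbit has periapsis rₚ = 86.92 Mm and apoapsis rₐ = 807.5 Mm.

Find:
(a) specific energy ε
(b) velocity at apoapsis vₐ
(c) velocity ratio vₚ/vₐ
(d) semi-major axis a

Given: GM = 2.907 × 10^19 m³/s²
rₚ = 86.92 Mm = 8.692 × 10^7 m
rₐ = 807.5 Mm = 8.075 × 10^8 m
GM = 2.907 × 10^19 m³/s²
a = (rₚ + rₐ)/2 = 4.4721 × 10^8 m
e = (rₐ − rₚ)/(rₐ + rₚ) = (7.2058 × 10^8) / (8.9442 × 10^8) = 0.805639
(a) 2a = 8.9442 × 10^8 m;  ε = −GM/(2a) = -3.25015 × 10^10 J/kg ≈ -32.5 GJ/kg
(b) vₐ² = GM (2/rₐ − 1/a) = 2.907 × 10^19 × (2.47678 × 10^-9 − 2.23609 × 10^-9) = 6.99698 × 10^9 m²/s²;  vₐ = 83648 m/s ≈ 83.65 km/s
(c) vₚ/vₐ = rₐ/rₚ (angular momentum) = (8.075 × 10^8) / (8.692 × 10^7) = 9.29015 ≈ 9.29
(d) a = 4.4721 × 10^8 m ≈ 447.2 Mm

Final answer:
(a) specific energy ε = -32.5 GJ/kg
(b) velocity at apoapsis vₐ = 83.65 km/s
(c) velocity ratio vₚ/vₐ = 9.29
(d) semi-major axis a = 447.2 Mm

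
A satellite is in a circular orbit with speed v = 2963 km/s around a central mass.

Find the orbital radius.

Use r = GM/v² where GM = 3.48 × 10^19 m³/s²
v = 2963 km/s = 2.963 × 10^6 m/s
GM = 3.48 × 10^19 m³/s²
v² = 8.77937 × 10^12 m²/s²
r = GM/v² = (3.48 × 10^19) / (8.77937 × 10^12) = 3.96384 × 10^6 m ≈ 3.964 × 10^6 m

Final answer: 3.964 × 10^6 m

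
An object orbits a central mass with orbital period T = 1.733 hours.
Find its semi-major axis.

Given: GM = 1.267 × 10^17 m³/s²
T = 1.733 hours = 6238.8 s
GM = 1.267 × 10^17 m³/s²
Kepler's third law: a³ = GM T² / (4π²)
T² = 3.89226 × 10^7 s²
a³ = (1.267 × 10^17) × (3.89226 × 10^7) / (4π²) = 1.24916 × 10^23 m³
a = (a³)^(1/3) = 4.99888 × 10^7 m ≈ 49.99 Mm

Final answer: 49.99 Mm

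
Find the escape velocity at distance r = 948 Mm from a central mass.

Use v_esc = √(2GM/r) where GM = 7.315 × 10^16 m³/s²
r = 948 Mm = 9.48 × 10^8 m
GM = 7.315 × 10^16 m³/s²
2GM/r = 2 × (7.315 × 10^16) / (9.48 × 10^8) = 1.54325 × 10^8 m²/s²
v_esc = √(2GM/r) = 12422.8 m/s ≈ 12.42 km/s

Final answer: 12.42 km/s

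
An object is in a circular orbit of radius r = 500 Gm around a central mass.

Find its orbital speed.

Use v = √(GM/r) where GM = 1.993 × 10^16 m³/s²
r = 500 Gm = 5 × 10^11 m
GM = 1.993 × 10^16 m³/s²
GM/r = (1.993 × 10^16) / (5 × 10^11) = 39860 m²/s²
v = √(GM/r) = 199.65 m/s ≈ 199.6 m/s

Final answer: 199.6 m/s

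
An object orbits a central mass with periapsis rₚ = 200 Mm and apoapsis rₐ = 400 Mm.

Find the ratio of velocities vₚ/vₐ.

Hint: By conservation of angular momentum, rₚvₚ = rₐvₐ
rₚ = 200 Mm = 2 × 10^8 m
rₐ = 400 Mm = 4 × 10^8 m
rₚvₚ = rₐvₐ  ⇒  vₚ/vₐ = rₐ/rₚ
vₚ/vₐ = (4 × 10^8) / (2 × 10^8) = 2

Final answer: vₚ/vₐ = 2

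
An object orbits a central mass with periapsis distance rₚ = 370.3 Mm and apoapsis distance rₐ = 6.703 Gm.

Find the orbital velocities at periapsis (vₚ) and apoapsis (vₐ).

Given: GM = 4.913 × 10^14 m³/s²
rₚ = 370.3 Mm = 3.703 × 10^8 m
rₐ = 6.703 Gm = 6.703 × 10^9 m
GM = 4.913 × 10^14 m³/s²
a = (rₚ + rₐ)/2 = 3.53665 × 10^9 m
Vis-viva: v² = GM (2/r − 1/a)
vₚ² = 4.913 × 10^14 × (5.40103 × 10^-9 − 2.82753 × 10^-10) = 2.51461 × 10^6 m²/s²
vₚ = 1585.75 m/s ≈ 1.586 km/s
vₐ² = 4.913 × 10^14 × (2.98374 × 10^-10 − 2.82753 × 10^-10) = 7674.31 m²/s²
vₐ = 87.6031 m/s ≈ 87.6 m/s

Final answer: vₚ = 1.586 km/s, vₐ = 87.6 m/s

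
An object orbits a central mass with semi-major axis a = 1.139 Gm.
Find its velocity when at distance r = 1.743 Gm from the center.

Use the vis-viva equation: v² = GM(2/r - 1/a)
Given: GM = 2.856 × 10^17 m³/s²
a = 1.139 Gm = 1.139 × 10^9 m
r = 1.743 Gm = 1.743 × 10^9 m
GM = 2.856 × 10^17 m³/s²
2/r − 1/a = 1.14745 × 10^-9 − 8.77963 × 10^-10 = 2.69484 × 10^-10 m⁻¹
v² = GM (2/r − 1/a) = 7.69646 × 10^7 m²/s²
v = 8772.95 m/s ≈ 8.773 km/s

Final answer: 8.773 km/s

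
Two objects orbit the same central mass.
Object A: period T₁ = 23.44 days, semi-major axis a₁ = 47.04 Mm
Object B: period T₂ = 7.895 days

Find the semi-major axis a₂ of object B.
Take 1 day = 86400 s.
T₁ = 23.44 days = 2.02522 × 10^6 s
T₂ = 7.895 days = 682128 s
a₁ = 47.04 Mm = 4.704 × 10^7 m
Kepler's third law: (T₂/T₁)² = (a₂/a₁)³  ⇒  a₂ = a₁ (T₂/T₁)^(2/3)
T₂/T₁ = 0.336817
(T₂/T₁)^(2/3) = 0.484094
a₂ = 4.704 × 10^7 m × 0.484094 = 2.27718 × 10^7 m ≈ 22.77 Mm

Final answer: a₂ = 22.77 Mm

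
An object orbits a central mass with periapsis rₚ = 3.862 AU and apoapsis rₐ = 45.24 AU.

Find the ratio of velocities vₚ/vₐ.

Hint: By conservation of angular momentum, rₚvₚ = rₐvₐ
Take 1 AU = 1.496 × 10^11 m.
rₚ = 3.862 AU = 5.77755 × 10^11 m
rₐ = 45.24 AU = 6.7679 × 10^12 m
rₚvₚ = rₐvₐ  ⇒  vₚ/vₐ = rₐ/rₚ
vₚ/vₐ = (6.7679 × 10^12) / (5.77755 × 10^11) = 11.7141

Final answer: vₚ/vₐ = 11.71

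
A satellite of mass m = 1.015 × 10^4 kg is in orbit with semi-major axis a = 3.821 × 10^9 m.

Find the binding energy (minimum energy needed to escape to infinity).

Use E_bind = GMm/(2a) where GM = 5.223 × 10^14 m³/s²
a = 3.821 × 10^9 m
GM = 5.223 × 10^14 m³/s²
m = 1.015 × 10^4 kg
GMm = 5.223 × 10^14 × 10150 = 5.30134 × 10^18 m³·kg/s²
2a = 7.642 × 10^9 m
E_bind = GMm/(2a) = 6.93712 × 10^8 J ≈ 693.7 MJ

Final answer: 693.7 MJ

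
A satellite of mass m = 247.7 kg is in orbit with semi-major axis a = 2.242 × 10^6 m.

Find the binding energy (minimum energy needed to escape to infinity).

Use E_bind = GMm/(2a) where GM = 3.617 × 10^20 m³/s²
a = 2.242 × 10^6 m
GM = 3.617 × 10^20 m³/s²
m = 247.7 kg
GMm = 3.617 × 10^20 × 247.7 = 8.95931 × 10^22 m³·kg/s²
2a = 4.484 × 10^6 m
E_bind = GMm/(2a) = 1.99806 × 10^16 J ≈ 19.98 PJ

Final answer: 19.98 PJ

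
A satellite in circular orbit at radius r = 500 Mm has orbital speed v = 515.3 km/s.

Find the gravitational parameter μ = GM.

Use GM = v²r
r = 500 Mm = 5 × 10^8 m
v = 515.3 km/s = 515300 m/s
v² = 2.65534 × 10^11 m²/s²
GM = v²r = 2.65534 × 10^11 × 5 × 10^8 = 1.32767 × 10^20 m³/s²
GM ≈ 1.328 × 10^20 m³/s²

Final answer: GM = 1.328 × 10^20 m³/s²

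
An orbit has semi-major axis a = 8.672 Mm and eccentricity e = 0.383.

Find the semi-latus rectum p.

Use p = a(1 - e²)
a = 8.672 Mm = 8.672 × 10^6 m
e = 0.383,  e² = 0.146689,  1 − e² = 0.853311
p = a(1 − e²) = 8.672 × 10^6 m × 0.853311 = 7.39991 × 10^6 m ≈ 7.4 Mm

Final answer: p = 7.4 Mm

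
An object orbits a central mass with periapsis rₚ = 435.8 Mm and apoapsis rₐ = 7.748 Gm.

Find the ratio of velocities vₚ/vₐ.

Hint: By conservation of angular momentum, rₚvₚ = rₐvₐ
rₚ = 435.8 Mm = 4.358 × 10^8 m
rₐ = 7.748 Gm = 7.748 × 10^9 m
rₚvₚ = rₐvₐ  ⇒  vₚ/vₐ = rₐ/rₚ
vₚ/vₐ = (7.748 × 10^9) / (4.358 × 10^8) = 17.7788

Final answer: vₚ/vₐ = 17.78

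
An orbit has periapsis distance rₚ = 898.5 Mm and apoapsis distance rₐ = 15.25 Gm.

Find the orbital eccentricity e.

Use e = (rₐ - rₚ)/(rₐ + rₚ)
rₚ = 898.5 Mm = 8.985 × 10^8 m
rₐ = 15.25 Gm = 1.525 × 10^10 m
rₐ − rₚ = 1.43515 × 10^10 m
rₐ + rₚ = 1.61485 × 10^10 m
e = (rₐ − rₚ)/(rₐ + rₚ) = 0.88872

Final answer: e = 0.8887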